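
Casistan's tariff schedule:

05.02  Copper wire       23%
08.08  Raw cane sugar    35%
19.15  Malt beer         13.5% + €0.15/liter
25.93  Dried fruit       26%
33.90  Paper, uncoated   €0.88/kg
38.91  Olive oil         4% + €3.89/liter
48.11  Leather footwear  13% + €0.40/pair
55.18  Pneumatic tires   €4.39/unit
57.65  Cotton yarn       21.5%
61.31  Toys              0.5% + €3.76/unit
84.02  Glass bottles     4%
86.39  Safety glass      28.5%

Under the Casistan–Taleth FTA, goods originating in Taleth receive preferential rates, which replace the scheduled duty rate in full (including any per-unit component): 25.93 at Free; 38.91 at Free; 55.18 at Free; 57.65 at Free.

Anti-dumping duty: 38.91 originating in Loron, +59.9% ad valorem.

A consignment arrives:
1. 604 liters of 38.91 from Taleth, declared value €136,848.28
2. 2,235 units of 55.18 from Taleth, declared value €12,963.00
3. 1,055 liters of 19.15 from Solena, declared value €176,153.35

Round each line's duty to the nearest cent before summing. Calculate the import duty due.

€23,938.95

Line 1 (38.91, Taleth, 604 liters, €136,848.28):
Base rate for 38.91 is 4% + €3.89/liter.
Origin Taleth qualifies under the Casistan–Taleth agreement and 38.91 is covered: preferential rate Free applies instead.
The additional-duty order on 38.91 targets Loron, not Taleth; it does not apply.
Duty = €136,848.28 × 0% = €0.00.
Line 2 (55.18, Taleth, 2,235 units, €12,963.00):
Base rate for 55.18 is €4.39/unit.
Origin Taleth qualifies under the Casistan–Taleth agreement and 55.18 is covered: preferential rate Free applies instead.
Duty = €12,963.00 × 0% = €0.00.
Line 3 (19.15, Solena, 1,055 liters, €176,153.35):
Base rate for 19.15 is 13.5% + €0.15/liter.
Duty = €176,153.35 × 13.5% + 1,055 × €0.15 = €23,938.95.
Total = €0.00 + €0.00 + €23,938.95 = €23,938.95.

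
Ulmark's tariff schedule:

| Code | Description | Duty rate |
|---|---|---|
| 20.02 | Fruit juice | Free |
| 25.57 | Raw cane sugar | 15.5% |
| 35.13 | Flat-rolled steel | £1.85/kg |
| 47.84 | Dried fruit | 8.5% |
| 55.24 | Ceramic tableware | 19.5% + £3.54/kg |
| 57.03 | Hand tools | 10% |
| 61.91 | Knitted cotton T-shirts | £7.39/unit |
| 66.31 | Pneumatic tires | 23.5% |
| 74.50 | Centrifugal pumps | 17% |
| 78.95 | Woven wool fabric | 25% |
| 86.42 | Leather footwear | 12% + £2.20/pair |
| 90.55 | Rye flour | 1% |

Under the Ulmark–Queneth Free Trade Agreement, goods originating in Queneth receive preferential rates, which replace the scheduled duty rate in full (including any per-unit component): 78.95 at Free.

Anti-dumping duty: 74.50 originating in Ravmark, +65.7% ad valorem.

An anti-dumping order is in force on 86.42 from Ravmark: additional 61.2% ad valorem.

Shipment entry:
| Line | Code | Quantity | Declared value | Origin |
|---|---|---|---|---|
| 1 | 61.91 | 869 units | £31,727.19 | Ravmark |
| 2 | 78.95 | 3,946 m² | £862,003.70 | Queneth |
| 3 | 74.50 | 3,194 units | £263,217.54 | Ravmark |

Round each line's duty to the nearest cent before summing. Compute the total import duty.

£224,102.82

Line 1 (61.91, Ravmark, 869 units, £31,727.19):
Base rate for 61.91 is £7.39/unit.
Duty = 869 × £7.39 = £6,421.91.
Line 2 (78.95, Queneth, 3,946 m², £862,003.70):
Base rate for 78.95 is 25%.
Origin Queneth qualifies under the Ulmark–Queneth agreement and 78.95 is covered: preferential rate Free applies instead.
Duty = £862,003.70 × 0% = £0.00.
Line 3 (74.50, Ravmark, 3,194 units, £263,217.54):
Base rate for 74.50 is 17%.
Additional duty on 74.50 from Ravmark: +65.7%. Applied ad valorem rate: 17% + 65.7% = 82.7%.
Duty = £263,217.54 × 82.7% = £217,680.91.
Total = £6,421.91 + £0.00 + £217,680.91 = £224,102.82.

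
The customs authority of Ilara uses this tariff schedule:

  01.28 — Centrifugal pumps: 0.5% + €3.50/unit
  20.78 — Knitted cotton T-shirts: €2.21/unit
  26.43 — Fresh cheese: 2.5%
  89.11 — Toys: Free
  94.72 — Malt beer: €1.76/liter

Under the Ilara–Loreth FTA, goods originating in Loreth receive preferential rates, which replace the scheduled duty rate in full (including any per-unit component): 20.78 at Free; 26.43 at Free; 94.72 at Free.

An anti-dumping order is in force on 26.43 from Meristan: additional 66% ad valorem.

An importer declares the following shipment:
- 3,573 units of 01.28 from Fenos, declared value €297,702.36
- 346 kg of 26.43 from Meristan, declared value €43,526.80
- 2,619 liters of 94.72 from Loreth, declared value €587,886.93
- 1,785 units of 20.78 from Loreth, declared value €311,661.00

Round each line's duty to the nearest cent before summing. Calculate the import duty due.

Line 1 (01.28, Fenos, 3,573 units, €297,702.36):
Base rate for 01.28 is 0.5% + €3.50/unit.
Duty = €297,702.36 × 0.5% + 3,573 × €3.50 = €13,994.01.
Line 2 (26.43, Meristan, 346 kg, €43,526.80):
Base rate for 26.43 is 2.5%.
26.43 has an FTA preferential rate, but origin Meristan is not Loreth; base rate stands.
Additional duty on 26.43 from Meristan: +66%. Applied ad valorem rate: 2.5% + 66% = 68.5%.
Duty = €43,526.80 × 68.5% = €29,815.86.
Line 3 (94.72, Loreth, 2,619 liters, €587,886.93):
Base rate for 94.72 is €1.76/liter.
Origin Loreth qualifies under the Ilara–Loreth agreement and 94.72 is covered: preferential rate Free applies instead.
Duty = €587,886.93 × 0% = €0.00.
Line 4 (20.78, Loreth, 1,785 units, €311,661.00):
Base rate for 20.78 is €2.21/unit.
Origin Loreth qualifies under the Ilara–Loreth agreement and 20.78 is covered: preferential rate Free applies instead.
Duty = €311,661.00 × 0% = €0.00.
Total = €13,994.01 + €29,815.86 + €0.00 + €0.00 = €43,809.87.

€43,809.87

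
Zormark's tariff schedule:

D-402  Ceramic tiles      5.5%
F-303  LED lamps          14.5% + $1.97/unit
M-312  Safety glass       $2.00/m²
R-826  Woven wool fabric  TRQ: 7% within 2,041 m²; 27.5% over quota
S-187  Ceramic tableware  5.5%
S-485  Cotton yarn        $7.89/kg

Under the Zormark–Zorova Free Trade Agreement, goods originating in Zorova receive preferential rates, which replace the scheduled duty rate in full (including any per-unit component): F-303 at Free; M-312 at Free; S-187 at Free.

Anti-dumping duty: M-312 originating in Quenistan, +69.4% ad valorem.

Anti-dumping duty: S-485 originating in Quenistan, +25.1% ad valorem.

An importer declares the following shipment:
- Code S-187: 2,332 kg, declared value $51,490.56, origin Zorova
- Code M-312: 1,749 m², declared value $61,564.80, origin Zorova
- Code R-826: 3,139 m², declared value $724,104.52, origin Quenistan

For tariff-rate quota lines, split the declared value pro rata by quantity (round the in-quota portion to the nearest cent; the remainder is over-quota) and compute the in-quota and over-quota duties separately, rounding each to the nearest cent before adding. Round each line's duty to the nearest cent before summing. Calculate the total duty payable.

$102,611.08

Line 1 (S-187, Zorova, 2,332 kg, $51,490.56):
Base rate for S-187 is 5.5%.
Origin Zorova qualifies under the Zormark–Zorova agreement and S-187 is covered: preferential rate Free applies instead.
Duty = $51,490.56 × 0% = $0.00.
Line 2 (M-312, Zorova, 1,749 m², $61,564.80):
Base rate for M-312 is $2.00/m².
Origin Zorova qualifies under the Zormark–Zorova agreement and M-312 is covered: preferential rate Free applies instead.
The additional-duty order on M-312 targets Quenistan, not Zorova; it does not apply.
Duty = $61,564.80 × 0% = $0.00.
Line 3 (R-826, Quenistan, 3,139 m², $724,104.52):
Code R-826 is under a tariff-rate quota (threshold 2,041 m²). In-quota: 2,041 m² at 7%; over-quota: 1,098 m² at 27.5%.
Pro-rata value split: in-quota = $724,104.52 × 2,041/3,139 = $470,817.88; over-quota = $724,104.52 − $470,817.88 = $253,286.64.
In-quota duty = $470,817.88 × 7% = $32,957.25. Over-quota duty = $253,286.64 × 27.5% = $69,653.83.
Line duty = $32,957.25 + $69,653.83 = $102,611.08.
Total = $0.00 + $0.00 + $102,611.08 = $102,611.08.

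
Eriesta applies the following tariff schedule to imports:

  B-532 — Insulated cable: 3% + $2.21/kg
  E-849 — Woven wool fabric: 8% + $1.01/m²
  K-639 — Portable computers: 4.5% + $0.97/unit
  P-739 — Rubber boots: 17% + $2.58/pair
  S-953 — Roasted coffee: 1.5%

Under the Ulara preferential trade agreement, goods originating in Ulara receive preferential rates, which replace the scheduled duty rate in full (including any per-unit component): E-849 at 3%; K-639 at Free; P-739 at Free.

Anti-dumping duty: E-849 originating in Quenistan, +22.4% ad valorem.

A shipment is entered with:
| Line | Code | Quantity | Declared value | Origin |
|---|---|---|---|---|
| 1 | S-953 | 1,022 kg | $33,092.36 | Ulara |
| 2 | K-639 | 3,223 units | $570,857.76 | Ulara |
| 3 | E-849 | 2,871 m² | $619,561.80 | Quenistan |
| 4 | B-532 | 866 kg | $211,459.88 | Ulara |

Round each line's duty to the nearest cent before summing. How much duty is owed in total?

Line 1 (S-953, Ulara, 1,022 kg, $33,092.36):
Base rate for S-953 is 1.5%.
Origin Ulara is the FTA partner but S-953 is not on the preference list; base rate stands.
Duty = $33,092.36 × 1.5% = $496.39.
Line 2 (K-639, Ulara, 3,223 units, $570,857.76):
Base rate for K-639 is 4.5% + $0.97/unit.
Origin Ulara qualifies under the Eriesta–Ulara agreement and K-639 is covered: preferential rate Free applies instead.
Duty = $570,857.76 × 0% = $0.00.
Line 3 (E-849, Quenistan, 2,871 m², $619,561.80):
Base rate for E-849 is 8% + $1.01/m².
E-849 has an FTA preferential rate, but origin Quenistan is not Ulara; base rate stands.
Additional duty on E-849 from Quenistan: +22.4%. Applied ad valorem rate: 8% + 22.4% = 30.4%.
Duty = $619,561.80 × 30.4% + 2,871 × $1.01 = $191,246.50.
Line 4 (B-532, Ulara, 866 kg, $211,459.88):
Base rate for B-532 is 3% + $2.21/kg.
Origin Ulara is the FTA partner but B-532 is not on the preference list; base rate stands.
Duty = $211,459.88 × 3% + 866 × $2.21 = $8,257.66.
Total = $496.39 + $0.00 + $191,246.50 + $8,257.66 = $200,000.55.

$200,000.55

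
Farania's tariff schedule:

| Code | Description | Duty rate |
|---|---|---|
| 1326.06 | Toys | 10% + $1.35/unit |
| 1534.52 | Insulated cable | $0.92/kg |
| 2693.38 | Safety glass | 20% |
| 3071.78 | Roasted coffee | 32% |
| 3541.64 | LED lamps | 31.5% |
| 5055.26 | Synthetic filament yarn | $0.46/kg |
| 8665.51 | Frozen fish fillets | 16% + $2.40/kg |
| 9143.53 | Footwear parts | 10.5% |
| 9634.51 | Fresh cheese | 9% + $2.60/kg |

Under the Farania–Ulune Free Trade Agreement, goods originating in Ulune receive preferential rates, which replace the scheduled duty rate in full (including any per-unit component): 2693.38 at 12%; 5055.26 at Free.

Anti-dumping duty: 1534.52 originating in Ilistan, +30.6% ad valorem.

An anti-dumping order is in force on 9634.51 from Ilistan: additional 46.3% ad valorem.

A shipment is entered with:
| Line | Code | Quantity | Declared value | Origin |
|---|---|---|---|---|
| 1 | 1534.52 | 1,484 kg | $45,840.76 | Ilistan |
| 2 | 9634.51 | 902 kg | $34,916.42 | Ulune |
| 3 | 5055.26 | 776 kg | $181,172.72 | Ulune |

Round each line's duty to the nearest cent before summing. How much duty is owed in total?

Line 1 (1534.52, Ilistan, 1,484 kg, $45,840.76):
Base rate for 1534.52 is $0.92/kg.
Additional duty on 1534.52 from Ilistan: +30.6% ad valorem. Applied ad valorem rate = 30.6%.
Duty = $45,840.76 × 30.6% + 1,484 × $0.92 = $15,392.55.
Line 2 (9634.51, Ulune, 902 kg, $34,916.42):
Base rate for 9634.51 is 9% + $2.60/kg.
Origin Ulune is the FTA partner but 9634.51 is not on the preference list; base rate stands.
The additional-duty order on 9634.51 targets Ilistan, not Ulune; it does not apply.
Duty = $34,916.42 × 9% + 902 × $2.60 = $5,487.68.
Line 3 (5055.26, Ulune, 776 kg, $181,172.72):
Base rate for 5055.26 is $0.46/kg.
Origin Ulune qualifies under the Farania–Ulune agreement and 5055.26 is covered: preferential rate Free applies instead.
Duty = $181,172.72 × 0% = $0.00.
Total = $15,392.55 + $5,487.68 + $0.00 = $20,880.23.

$20,880.23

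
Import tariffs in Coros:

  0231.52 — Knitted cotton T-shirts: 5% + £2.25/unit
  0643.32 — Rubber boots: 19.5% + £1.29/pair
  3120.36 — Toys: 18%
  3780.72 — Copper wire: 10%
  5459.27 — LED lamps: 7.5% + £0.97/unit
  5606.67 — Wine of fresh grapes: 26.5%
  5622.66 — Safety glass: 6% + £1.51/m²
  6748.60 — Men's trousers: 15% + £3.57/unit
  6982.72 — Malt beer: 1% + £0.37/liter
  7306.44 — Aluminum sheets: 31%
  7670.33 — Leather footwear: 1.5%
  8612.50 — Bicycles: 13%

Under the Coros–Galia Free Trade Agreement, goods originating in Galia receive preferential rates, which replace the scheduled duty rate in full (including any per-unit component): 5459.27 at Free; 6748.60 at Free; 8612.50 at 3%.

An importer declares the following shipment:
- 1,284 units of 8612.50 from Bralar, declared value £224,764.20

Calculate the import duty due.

£29,219.35

Line 1 (8612.50, Bralar, 1,284 units, £224,764.20):
Base rate for 8612.50 is 13%.
8612.50 has an FTA preferential rate, but origin Bralar is not Galia; base rate stands.
Duty = £224,764.20 × 13% = £29,219.35.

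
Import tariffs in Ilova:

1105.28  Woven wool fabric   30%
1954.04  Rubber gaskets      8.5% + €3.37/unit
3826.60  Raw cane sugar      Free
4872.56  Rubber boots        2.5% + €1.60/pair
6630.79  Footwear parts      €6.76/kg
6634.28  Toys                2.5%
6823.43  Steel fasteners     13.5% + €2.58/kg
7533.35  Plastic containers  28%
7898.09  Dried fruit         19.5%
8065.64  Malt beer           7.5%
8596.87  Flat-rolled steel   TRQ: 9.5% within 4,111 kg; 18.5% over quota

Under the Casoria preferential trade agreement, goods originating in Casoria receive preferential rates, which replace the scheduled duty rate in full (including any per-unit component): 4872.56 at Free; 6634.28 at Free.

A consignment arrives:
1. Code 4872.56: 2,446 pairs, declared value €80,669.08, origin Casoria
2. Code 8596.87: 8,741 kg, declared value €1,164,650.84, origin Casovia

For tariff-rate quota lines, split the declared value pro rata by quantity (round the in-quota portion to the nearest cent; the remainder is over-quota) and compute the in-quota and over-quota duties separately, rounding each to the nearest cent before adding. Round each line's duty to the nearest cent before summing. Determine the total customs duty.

Line 1 (4872.56, Casoria, 2,446 pairs, €80,669.08):
Base rate for 4872.56 is 2.5% + €1.60/pair.
Origin Casoria qualifies under the Ilova–Casoria agreement and 4872.56 is covered: preferential rate Free applies instead.
Duty = €80,669.08 × 0% = €0.00.
Line 2 (8596.87, Casovia, 8,741 kg, €1,164,650.84):
Code 8596.87 is under a tariff-rate quota (threshold 4,111 kg). In-quota: 4,111 kg at 9.5%; over-quota: 4,630 kg at 18.5%.
Pro-rata value split: in-quota = €1,164,650.84 × 4,111/8,741 = €547,749.64; over-quota = €1,164,650.84 − €547,749.64 = €616,901.20.
In-quota duty = €547,749.64 × 9.5% = €52,036.22. Over-quota duty = €616,901.20 × 18.5% = €114,126.72.
Line duty = €52,036.22 + €114,126.72 = €166,162.94.
Total = €0.00 + €166,162.94 = €166,162.94.

€166,162.94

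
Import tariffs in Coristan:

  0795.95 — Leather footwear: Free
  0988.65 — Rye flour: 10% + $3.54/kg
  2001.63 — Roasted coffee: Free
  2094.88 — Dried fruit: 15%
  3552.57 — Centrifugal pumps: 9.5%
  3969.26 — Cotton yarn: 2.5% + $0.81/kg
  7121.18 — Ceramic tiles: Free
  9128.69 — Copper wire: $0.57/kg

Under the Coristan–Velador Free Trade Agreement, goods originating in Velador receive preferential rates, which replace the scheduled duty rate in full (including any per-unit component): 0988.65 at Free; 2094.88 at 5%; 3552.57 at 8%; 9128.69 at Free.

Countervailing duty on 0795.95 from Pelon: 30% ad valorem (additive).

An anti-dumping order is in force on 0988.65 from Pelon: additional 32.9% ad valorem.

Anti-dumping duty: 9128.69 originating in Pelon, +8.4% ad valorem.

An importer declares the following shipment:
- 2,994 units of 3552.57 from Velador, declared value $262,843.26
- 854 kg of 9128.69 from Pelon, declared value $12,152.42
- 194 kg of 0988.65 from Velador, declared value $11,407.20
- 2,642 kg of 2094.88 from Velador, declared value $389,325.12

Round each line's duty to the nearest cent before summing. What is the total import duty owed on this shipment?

Line 1 (3552.57, Velador, 2,994 units, $262,843.26):
Base rate for 3552.57 is 9.5%.
Origin Velador qualifies under the Coristan–Velador agreement and 3552.57 is covered: preferential rate 8% applies instead.
Duty = $262,843.26 × 8% = $21,027.46.
Line 2 (9128.69, Pelon, 854 kg, $12,152.42):
Base rate for 9128.69 is $0.57/kg.
9128.69 has an FTA preferential rate, but origin Pelon is not Velador; base rate stands.
Additional duty on 9128.69 from Pelon: +8.4% ad valorem. Applied ad valorem rate = 8.4%.
Duty = $12,152.42 × 8.4% + 854 × $0.57 = $1,507.58.
Line 3 (0988.65, Velador, 194 kg, $11,407.20):
Base rate for 0988.65 is 10% + $3.54/kg.
Origin Velador qualifies under the Coristan–Velador agreement and 0988.65 is covered: preferential rate Free applies instead.
The additional-duty order on 0988.65 targets Pelon, not Velador; it does not apply.
Duty = $11,407.20 × 0% = $0.00.
Line 4 (2094.88, Velador, 2,642 kg, $389,325.12):
Base rate for 2094.88 is 15%.
Origin Velador qualifies under the Coristan–Velador agreement and 2094.88 is covered: preferential rate 5% applies instead.
Duty = $389,325.12 × 5% = $19,466.26.
Total = $21,027.46 + $1,507.58 + $0.00 + $19,466.26 = $42,001.30.

$42,001.30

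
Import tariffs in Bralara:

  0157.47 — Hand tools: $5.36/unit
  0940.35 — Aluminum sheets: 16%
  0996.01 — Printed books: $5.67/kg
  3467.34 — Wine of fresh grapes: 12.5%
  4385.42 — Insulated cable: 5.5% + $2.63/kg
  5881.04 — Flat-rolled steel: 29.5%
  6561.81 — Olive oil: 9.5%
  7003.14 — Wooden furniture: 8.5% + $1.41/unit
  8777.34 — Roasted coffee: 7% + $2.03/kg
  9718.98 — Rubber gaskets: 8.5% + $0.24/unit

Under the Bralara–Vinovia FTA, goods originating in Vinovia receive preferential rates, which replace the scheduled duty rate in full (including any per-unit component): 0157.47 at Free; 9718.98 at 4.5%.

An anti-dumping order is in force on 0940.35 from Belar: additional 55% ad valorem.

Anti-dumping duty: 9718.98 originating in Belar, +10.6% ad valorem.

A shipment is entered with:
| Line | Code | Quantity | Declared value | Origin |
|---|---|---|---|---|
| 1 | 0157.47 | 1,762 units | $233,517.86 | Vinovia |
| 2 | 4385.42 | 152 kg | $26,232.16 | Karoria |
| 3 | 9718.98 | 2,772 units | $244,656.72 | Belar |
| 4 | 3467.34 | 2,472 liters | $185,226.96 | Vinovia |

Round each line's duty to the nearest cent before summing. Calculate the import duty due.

Line 1 (0157.47, Vinovia, 1,762 units, $233,517.86):
Base rate for 0157.47 is $5.36/unit.
Origin Vinovia qualifies under the Bralara–Vinovia agreement and 0157.47 is covered: preferential rate Free applies instead.
Duty = $233,517.86 × 0% = $0.00.
Line 2 (4385.42, Karoria, 152 kg, $26,232.16):
Base rate for 4385.42 is 5.5% + $2.63/kg.
Duty = $26,232.16 × 5.5% + 152 × $2.63 = $1,842.53.
Line 3 (9718.98, Belar, 2,772 units, $244,656.72):
Base rate for 9718.98 is 8.5% + $0.24/unit.
9718.98 has an FTA preferential rate, but origin Belar is not Vinovia; base rate stands.
Additional duty on 9718.98 from Belar: +10.6%. Applied ad valorem rate: 8.5% + 10.6% = 19.1%.
Duty = $244,656.72 × 19.1% + 2,772 × $0.24 = $47,394.71.
Line 4 (3467.34, Vinovia, 2,472 liters, $185,226.96):
Base rate for 3467.34 is 12.5%.
Origin Vinovia is the FTA partner but 3467.34 is not on the preference list; base rate stands.
Duty = $185,226.96 × 12.5% = $23,153.37.
Total = $0.00 + $1,842.53 + $47,394.71 + $23,153.37 = $72,390.61.

$72,390.61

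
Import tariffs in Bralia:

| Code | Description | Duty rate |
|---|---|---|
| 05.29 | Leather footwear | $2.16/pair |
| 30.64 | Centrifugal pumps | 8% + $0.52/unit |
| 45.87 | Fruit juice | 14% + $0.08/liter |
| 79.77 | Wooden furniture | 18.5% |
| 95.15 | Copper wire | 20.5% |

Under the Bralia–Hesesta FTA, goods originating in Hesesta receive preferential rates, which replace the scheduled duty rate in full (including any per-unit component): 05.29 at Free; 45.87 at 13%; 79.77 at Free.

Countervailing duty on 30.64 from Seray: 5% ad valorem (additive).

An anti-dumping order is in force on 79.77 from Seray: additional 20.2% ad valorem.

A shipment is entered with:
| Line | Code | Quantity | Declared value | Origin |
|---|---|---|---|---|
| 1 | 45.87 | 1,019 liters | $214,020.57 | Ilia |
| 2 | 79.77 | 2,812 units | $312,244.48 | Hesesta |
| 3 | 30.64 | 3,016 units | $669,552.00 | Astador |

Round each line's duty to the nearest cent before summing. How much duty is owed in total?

$85,176.88

Line 1 (45.87, Ilia, 1,019 liters, $214,020.57):
Base rate for 45.87 is 14% + $0.08/liter.
45.87 has an FTA preferential rate, but origin Ilia is not Hesesta; base rate stands.
Duty = $214,020.57 × 14% + 1,019 × $0.08 = $30,044.40.
Line 2 (79.77, Hesesta, 2,812 units, $312,244.48):
Base rate for 79.77 is 18.5%.
Origin Hesesta qualifies under the Bralia–Hesesta agreement and 79.77 is covered: preferential rate Free applies instead.
The additional-duty order on 79.77 targets Seray, not Hesesta; it does not apply.
Duty = $312,244.48 × 0% = $0.00.
Line 3 (30.64, Astador, 3,016 units, $669,552.00):
Base rate for 30.64 is 8% + $0.52/unit.
The additional-duty order on 30.64 targets Seray, not Astador; it does not apply.
Duty = $669,552.00 × 8% + 3,016 × $0.52 = $55,132.48.
Total = $30,044.40 + $0.00 + $55,132.48 = $85,176.88.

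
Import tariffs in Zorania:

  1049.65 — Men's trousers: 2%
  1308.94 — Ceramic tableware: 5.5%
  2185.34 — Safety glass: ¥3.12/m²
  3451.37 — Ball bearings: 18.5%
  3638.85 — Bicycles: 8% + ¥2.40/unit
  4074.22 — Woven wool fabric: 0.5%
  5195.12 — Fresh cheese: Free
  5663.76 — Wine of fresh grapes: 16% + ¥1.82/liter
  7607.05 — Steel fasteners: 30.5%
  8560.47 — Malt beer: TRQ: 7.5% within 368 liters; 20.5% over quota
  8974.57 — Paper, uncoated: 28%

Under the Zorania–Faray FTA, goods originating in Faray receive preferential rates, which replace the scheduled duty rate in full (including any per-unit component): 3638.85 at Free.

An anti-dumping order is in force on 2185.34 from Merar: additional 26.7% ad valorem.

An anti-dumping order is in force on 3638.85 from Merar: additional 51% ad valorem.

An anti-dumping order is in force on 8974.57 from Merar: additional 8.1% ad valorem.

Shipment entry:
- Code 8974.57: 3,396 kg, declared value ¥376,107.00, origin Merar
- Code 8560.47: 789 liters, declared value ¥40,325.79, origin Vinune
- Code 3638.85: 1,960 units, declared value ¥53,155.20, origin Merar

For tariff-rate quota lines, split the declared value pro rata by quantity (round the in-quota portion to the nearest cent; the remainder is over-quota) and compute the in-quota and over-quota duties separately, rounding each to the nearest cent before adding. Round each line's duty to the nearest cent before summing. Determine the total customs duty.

Line 1 (8974.57, Merar, 3,396 kg, ¥376,107.00):
Base rate for 8974.57 is 28%.
Additional duty on 8974.57 from Merar: +8.1%. Applied ad valorem rate: 28% + 8.1% = 36.1%.
Duty = ¥376,107.00 × 36.1% = ¥135,774.63.
Line 2 (8560.47, Vinune, 789 liters, ¥40,325.79):
Code 8560.47 is under a tariff-rate quota (threshold 368 liters). In-quota: 368 liters at 7.5%; over-quota: 421 liters at 20.5%.
Pro-rata value split: in-quota = ¥40,325.79 × 368/789 = ¥18,808.48; over-quota = ¥40,325.79 − ¥18,808.48 = ¥21,517.31.
In-quota duty = ¥18,808.48 × 7.5% = ¥1,410.64. Over-quota duty = ¥21,517.31 × 20.5% = ¥4,411.05.
Line duty = ¥1,410.64 + ¥4,411.05 = ¥5,821.69.
Line 3 (3638.85, Merar, 1,960 units, ¥53,155.20):
Base rate for 3638.85 is 8% + ¥2.40/unit.
3638.85 has an FTA preferential rate, but origin Merar is not Faray; base rate stands.
Additional duty on 3638.85 from Merar: +51%. Applied ad valorem rate: 8% + 51% = 59%.
Duty = ¥53,155.20 × 59% + 1,960 × ¥2.40 = ¥36,065.57.
Total = ¥135,774.63 + ¥5,821.69 + ¥36,065.57 = ¥177,661.89.

¥177,661.89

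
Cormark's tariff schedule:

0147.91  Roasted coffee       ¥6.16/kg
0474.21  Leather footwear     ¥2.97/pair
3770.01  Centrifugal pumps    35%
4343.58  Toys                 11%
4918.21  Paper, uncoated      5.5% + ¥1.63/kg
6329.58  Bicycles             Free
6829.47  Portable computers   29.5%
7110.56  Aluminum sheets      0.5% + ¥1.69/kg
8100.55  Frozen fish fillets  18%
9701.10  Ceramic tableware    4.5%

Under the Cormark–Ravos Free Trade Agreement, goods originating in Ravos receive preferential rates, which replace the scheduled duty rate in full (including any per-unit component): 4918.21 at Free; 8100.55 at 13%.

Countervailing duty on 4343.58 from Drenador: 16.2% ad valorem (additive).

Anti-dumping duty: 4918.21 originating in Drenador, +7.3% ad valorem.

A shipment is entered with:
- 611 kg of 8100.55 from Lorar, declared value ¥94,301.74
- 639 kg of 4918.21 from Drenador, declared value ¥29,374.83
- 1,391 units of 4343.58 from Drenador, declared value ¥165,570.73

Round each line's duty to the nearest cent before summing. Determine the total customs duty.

Line 1 (8100.55, Lorar, 611 kg, ¥94,301.74):
Base rate for 8100.55 is 18%.
8100.55 has an FTA preferential rate, but origin Lorar is not Ravos; base rate stands.
Duty = ¥94,301.74 × 18% = ¥16,974.31.
Line 2 (4918.21, Drenador, 639 kg, ¥29,374.83):
Base rate for 4918.21 is 5.5% + ¥1.63/kg.
4918.21 has an FTA preferential rate, but origin Drenador is not Ravos; base rate stands.
Additional duty on 4918.21 from Drenador: +7.3%. Applied ad valorem rate: 5.5% + 7.3% = 12.8%.
Duty = ¥29,374.83 × 12.8% + 639 × ¥1.63 = ¥4,801.55.
Line 3 (4343.58, Drenador, 1,391 units, ¥165,570.73):
Base rate for 4343.58 is 11%.
Additional duty on 4343.58 from Drenador: +16.2%. Applied ad valorem rate: 11% + 16.2% = 27.2%.
Duty = ¥165,570.73 × 27.2% = ¥45,035.24.
Total = ¥16,974.31 + ¥4,801.55 + ¥45,035.24 = ¥66,811.10.

¥66,811.10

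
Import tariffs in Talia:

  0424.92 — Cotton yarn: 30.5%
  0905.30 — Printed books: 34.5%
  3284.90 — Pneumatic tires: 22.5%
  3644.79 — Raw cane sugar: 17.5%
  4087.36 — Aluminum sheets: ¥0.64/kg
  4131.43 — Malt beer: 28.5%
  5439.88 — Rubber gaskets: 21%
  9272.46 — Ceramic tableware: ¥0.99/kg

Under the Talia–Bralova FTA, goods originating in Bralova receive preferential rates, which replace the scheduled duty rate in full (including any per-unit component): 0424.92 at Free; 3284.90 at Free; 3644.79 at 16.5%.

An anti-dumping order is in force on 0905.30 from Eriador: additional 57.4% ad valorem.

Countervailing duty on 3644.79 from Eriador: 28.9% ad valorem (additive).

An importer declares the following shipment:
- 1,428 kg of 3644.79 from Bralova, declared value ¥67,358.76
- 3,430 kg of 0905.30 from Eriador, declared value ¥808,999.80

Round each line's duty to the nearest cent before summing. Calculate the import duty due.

¥754,585.02

Line 1 (3644.79, Bralova, 1,428 kg, ¥67,358.76):
Base rate for 3644.79 is 17.5%.
Origin Bralova qualifies under the Talia–Bralova agreement and 3644.79 is covered: preferential rate 16.5% applies instead.
The additional-duty order on 3644.79 targets Eriador, not Bralova; it does not apply.
Duty = ¥67,358.76 × 16.5% = ¥11,114.20.
Line 2 (0905.30, Eriador, 3,430 kg, ¥808,999.80):
Base rate for 0905.30 is 34.5%.
Additional duty on 0905.30 from Eriador: +57.4%. Applied ad valorem rate: 34.5% + 57.4% = 91.9%.
Duty = ¥808,999.80 × 91.9% = ¥743,470.82.
Total = ¥11,114.20 + ¥743,470.82 = ¥754,585.02.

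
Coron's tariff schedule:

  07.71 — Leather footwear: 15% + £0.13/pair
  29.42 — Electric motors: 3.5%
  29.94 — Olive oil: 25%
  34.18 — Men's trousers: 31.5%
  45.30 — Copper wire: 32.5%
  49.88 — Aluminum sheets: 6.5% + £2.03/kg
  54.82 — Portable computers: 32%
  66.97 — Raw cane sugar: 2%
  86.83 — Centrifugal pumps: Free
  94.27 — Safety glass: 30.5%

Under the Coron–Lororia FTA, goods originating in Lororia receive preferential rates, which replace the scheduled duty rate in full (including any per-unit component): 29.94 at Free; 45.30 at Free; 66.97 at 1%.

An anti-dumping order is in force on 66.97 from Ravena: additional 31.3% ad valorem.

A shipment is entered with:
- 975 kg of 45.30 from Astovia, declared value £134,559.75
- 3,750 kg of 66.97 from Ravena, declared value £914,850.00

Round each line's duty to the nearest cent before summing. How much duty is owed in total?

£348,376.97

Line 1 (45.30, Astovia, 975 kg, £134,559.75):
Base rate for 45.30 is 32.5%.
45.30 has an FTA preferential rate, but origin Astovia is not Lororia; base rate stands.
Duty = £134,559.75 × 32.5% = £43,731.92.
Line 2 (66.97, Ravena, 3,750 kg, £914,850.00):
Base rate for 66.97 is 2%.
66.97 has an FTA preferential rate, but origin Ravena is not Lororia; base rate stands.
Additional duty on 66.97 from Ravena: +31.3%. Applied ad valorem rate: 2% + 31.3% = 33.3%.
Duty = £914,850.00 × 33.3% = £304,645.05.
Total = £43,731.92 + £304,645.05 = £348,376.97.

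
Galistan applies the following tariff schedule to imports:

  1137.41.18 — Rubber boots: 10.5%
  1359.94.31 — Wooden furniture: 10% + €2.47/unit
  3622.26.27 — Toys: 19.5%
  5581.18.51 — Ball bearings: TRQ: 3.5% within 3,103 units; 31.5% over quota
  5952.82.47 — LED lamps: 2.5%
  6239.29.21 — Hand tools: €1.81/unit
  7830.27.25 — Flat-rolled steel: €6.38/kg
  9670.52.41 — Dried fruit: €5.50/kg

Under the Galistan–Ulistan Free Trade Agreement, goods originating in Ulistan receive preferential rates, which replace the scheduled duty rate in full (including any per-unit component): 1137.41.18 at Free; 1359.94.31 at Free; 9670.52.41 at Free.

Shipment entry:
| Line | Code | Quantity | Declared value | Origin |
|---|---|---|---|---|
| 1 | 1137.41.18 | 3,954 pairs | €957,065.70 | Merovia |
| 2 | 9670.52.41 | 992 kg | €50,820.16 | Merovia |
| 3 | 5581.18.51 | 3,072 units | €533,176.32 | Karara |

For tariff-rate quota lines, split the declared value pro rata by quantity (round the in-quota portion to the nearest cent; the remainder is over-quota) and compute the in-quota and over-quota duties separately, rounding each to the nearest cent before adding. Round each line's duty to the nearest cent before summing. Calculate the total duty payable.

Line 1 (1137.41.18, Merovia, 3,954 pairs, €957,065.70):
Base rate for 1137.41.18 is 10.5%.
1137.41.18 has an FTA preferential rate, but origin Merovia is not Ulistan; base rate stands.
Duty = €957,065.70 × 10.5% = €100,491.90.
Line 2 (9670.52.41, Merovia, 992 kg, €50,820.16):
Base rate for 9670.52.41 is €5.50/kg.
9670.52.41 has an FTA preferential rate, but origin Merovia is not Ulistan; base rate stands.
Duty = 992 × €5.50 = €5,456.00.
Line 3 (5581.18.51, Karara, 3,072 units, €533,176.32):
Code 5581.18.51 is under a tariff-rate quota (threshold 3,103 units). Quantity 3,072 units is within the quota, so the in-quota rate 3.5% applies to the full value.
Duty = €533,176.32 × 3.5% = €18,661.17.
Total = €100,491.90 + €5,456.00 + €18,661.17 = €124,609.07.

€124,609.07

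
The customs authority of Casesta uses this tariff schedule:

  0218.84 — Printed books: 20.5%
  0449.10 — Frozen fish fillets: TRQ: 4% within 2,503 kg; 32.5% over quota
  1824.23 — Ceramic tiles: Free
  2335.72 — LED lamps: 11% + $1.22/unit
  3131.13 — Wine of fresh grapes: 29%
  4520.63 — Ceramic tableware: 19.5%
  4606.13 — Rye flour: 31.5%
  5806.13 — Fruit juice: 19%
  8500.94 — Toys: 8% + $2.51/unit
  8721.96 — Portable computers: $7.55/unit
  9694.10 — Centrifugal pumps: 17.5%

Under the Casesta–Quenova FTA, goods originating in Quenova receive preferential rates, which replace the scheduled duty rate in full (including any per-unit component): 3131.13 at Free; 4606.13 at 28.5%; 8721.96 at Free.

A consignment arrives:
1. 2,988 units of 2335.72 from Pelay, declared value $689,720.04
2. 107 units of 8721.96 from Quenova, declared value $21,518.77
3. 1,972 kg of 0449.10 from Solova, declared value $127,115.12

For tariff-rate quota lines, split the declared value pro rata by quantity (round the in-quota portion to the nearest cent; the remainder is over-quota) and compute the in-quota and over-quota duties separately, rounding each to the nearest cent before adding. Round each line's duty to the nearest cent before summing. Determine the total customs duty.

Line 1 (2335.72, Pelay, 2,988 units, $689,720.04):
Base rate for 2335.72 is 11% + $1.22/unit.
Duty = $689,720.04 × 11% + 2,988 × $1.22 = $79,514.56.
Line 2 (8721.96, Quenova, 107 units, $21,518.77):
Base rate for 8721.96 is $7.55/unit.
Origin Quenova qualifies under the Casesta–Quenova agreement and 8721.96 is covered: preferential rate Free applies instead.
Duty = $21,518.77 × 0% = $0.00.
Line 3 (0449.10, Solova, 1,972 kg, $127,115.12):
Code 0449.10 is under a tariff-rate quota (threshold 2,503 kg). Quantity 1,972 kg is within the quota, so the in-quota rate 4% applies to the full value.
Duty = $127,115.12 × 4% = $5,084.60.
Total = $79,514.56 + $0.00 + $5,084.60 = $84,599.16.

$84,599.16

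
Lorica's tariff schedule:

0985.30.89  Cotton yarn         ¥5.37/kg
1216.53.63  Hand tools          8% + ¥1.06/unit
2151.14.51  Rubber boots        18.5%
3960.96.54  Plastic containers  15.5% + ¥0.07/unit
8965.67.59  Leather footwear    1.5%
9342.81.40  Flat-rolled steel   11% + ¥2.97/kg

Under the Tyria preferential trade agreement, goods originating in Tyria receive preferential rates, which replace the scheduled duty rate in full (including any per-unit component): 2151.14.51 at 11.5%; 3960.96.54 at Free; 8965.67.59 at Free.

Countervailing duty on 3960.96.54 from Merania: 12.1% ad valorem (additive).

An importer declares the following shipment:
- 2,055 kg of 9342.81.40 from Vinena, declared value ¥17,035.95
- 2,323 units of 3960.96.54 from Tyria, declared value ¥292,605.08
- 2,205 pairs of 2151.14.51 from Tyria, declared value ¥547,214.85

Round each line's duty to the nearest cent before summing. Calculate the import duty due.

¥70,907.01

Line 1 (9342.81.40, Vinena, 2,055 kg, ¥17,035.95):
Base rate for 9342.81.40 is 11% + ¥2.97/kg.
Duty = ¥17,035.95 × 11% + 2,055 × ¥2.97 = ¥7,977.30.
Line 2 (3960.96.54, Tyria, 2,323 units, ¥292,605.08):
Base rate for 3960.96.54 is 15.5% + ¥0.07/unit.
Origin Tyria qualifies under the Lorica–Tyria agreement and 3960.96.54 is covered: preferential rate Free applies instead.
The additional-duty order on 3960.96.54 targets Merania, not Tyria; it does not apply.
Duty = ¥292,605.08 × 0% = ¥0.00.
Line 3 (2151.14.51, Tyria, 2,205 pairs, ¥547,214.85):
Base rate for 2151.14.51 is 18.5%.
Origin Tyria qualifies under the Lorica–Tyria agreement and 2151.14.51 is covered: preferential rate 11.5% applies instead.
Duty = ¥547,214.85 × 11.5% = ¥62,929.71.
Total = ¥7,977.30 + ¥0.00 + ¥62,929.71 = ¥70,907.01.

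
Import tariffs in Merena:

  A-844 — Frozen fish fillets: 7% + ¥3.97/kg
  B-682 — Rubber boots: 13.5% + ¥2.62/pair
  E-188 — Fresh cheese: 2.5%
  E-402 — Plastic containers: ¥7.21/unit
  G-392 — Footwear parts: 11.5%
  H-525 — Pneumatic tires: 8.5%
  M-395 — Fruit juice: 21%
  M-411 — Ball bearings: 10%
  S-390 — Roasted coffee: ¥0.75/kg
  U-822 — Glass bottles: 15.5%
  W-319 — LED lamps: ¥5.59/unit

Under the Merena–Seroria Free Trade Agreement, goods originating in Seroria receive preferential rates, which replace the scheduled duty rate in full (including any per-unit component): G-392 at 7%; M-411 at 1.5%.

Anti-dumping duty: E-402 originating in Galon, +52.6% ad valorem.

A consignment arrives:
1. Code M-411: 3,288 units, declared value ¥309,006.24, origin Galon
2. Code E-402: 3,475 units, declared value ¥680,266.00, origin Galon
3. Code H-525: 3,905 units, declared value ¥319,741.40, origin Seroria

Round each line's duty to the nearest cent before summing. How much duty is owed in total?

Line 1 (M-411, Galon, 3,288 units, ¥309,006.24):
Base rate for M-411 is 10%.
M-411 has an FTA preferential rate, but origin Galon is not Seroria; base rate stands.
Duty = ¥309,006.24 × 10% = ¥30,900.62.
Line 2 (E-402, Galon, 3,475 units, ¥680,266.00):
Base rate for E-402 is ¥7.21/unit.
Additional duty on E-402 from Galon: +52.6% ad valorem. Applied ad valorem rate = 52.6%.
Duty = ¥680,266.00 × 52.6% + 3,475 × ¥7.21 = ¥382,874.67.
Line 3 (H-525, Seroria, 3,905 units, ¥319,741.40):
Base rate for H-525 is 8.5%.
Origin Seroria is the FTA partner but H-525 is not on the preference list; base rate stands.
Duty = ¥319,741.40 × 8.5% = ¥27,178.02.
Total = ¥30,900.62 + ¥382,874.67 + ¥27,178.02 = ¥440,953.31.

¥440,953.31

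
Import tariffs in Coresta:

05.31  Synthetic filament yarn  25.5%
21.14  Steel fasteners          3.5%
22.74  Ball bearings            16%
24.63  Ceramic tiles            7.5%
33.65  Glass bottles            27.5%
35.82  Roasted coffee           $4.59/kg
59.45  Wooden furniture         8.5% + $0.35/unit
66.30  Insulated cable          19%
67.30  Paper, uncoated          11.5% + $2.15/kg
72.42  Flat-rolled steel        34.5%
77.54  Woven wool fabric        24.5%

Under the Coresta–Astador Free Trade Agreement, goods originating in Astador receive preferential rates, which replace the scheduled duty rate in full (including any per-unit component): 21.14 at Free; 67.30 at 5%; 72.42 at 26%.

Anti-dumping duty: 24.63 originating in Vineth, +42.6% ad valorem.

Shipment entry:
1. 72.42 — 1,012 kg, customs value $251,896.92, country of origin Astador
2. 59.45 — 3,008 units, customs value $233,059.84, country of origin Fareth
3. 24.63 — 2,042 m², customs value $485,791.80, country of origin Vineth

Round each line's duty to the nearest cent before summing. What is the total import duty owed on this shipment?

Line 1 (72.42, Astador, 1,012 kg, $251,896.92):
Base rate for 72.42 is 34.5%.
Origin Astador qualifies under the Coresta–Astador agreement and 72.42 is covered: preferential rate 26% applies instead.
Duty = $251,896.92 × 26% = $65,493.20.
Line 2 (59.45, Fareth, 3,008 units, $233,059.84):
Base rate for 59.45 is 8.5% + $0.35/unit.
Duty = $233,059.84 × 8.5% + 3,008 × $0.35 = $20,862.89.
Line 3 (24.63, Vineth, 2,042 m², $485,791.80):
Base rate for 24.63 is 7.5%.
Additional duty on 24.63 from Vineth: +42.6%. Applied ad valorem rate: 7.5% + 42.6% = 50.1%.
Duty = $485,791.80 × 50.1% = $243,381.69.
Total = $65,493.20 + $20,862.89 + $243,381.69 = $329,737.78.

$329,737.78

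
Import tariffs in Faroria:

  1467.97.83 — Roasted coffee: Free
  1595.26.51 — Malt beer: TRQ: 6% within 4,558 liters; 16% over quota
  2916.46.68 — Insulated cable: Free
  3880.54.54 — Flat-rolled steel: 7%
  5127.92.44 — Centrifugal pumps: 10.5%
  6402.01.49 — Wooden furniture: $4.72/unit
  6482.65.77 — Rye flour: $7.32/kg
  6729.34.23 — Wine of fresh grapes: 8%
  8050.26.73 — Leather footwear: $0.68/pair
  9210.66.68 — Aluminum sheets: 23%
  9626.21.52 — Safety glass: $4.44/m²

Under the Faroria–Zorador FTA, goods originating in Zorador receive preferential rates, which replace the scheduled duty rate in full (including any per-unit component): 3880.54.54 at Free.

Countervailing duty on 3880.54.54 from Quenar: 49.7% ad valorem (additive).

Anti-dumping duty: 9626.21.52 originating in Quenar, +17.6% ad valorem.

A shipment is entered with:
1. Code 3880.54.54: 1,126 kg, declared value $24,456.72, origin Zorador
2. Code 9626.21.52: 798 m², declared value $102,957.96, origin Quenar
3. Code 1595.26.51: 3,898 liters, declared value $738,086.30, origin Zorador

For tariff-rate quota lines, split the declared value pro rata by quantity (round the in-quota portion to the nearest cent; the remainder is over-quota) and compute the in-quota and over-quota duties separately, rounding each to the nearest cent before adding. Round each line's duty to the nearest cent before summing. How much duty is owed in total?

Line 1 (3880.54.54, Zorador, 1,126 kg, $24,456.72):
Base rate for 3880.54.54 is 7%.
Origin Zorador qualifies under the Faroria–Zorador agreement and 3880.54.54 is covered: preferential rate Free applies instead.
The additional-duty order on 3880.54.54 targets Quenar, not Zorador; it does not apply.
Duty = $24,456.72 × 0% = $0.00.
Line 2 (9626.21.52, Quenar, 798 m², $102,957.96):
Base rate for 9626.21.52 is $4.44/m².
Additional duty on 9626.21.52 from Quenar: +17.6% ad valorem. Applied ad valorem rate = 17.6%.
Duty = $102,957.96 × 17.6% + 798 × $4.44 = $21,663.72.
Line 3 (1595.26.51, Zorador, 3,898 liters, $738,086.30):
Code 1595.26.51 is under a tariff-rate quota (threshold 4,558 liters). Quantity 3,898 liters is within the quota, so the in-quota rate 6% applies to the full value.
Duty = $738,086.30 × 6% = $44,285.18.
Total = $0.00 + $21,663.72 + $44,285.18 = $65,948.90.

$65,948.90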